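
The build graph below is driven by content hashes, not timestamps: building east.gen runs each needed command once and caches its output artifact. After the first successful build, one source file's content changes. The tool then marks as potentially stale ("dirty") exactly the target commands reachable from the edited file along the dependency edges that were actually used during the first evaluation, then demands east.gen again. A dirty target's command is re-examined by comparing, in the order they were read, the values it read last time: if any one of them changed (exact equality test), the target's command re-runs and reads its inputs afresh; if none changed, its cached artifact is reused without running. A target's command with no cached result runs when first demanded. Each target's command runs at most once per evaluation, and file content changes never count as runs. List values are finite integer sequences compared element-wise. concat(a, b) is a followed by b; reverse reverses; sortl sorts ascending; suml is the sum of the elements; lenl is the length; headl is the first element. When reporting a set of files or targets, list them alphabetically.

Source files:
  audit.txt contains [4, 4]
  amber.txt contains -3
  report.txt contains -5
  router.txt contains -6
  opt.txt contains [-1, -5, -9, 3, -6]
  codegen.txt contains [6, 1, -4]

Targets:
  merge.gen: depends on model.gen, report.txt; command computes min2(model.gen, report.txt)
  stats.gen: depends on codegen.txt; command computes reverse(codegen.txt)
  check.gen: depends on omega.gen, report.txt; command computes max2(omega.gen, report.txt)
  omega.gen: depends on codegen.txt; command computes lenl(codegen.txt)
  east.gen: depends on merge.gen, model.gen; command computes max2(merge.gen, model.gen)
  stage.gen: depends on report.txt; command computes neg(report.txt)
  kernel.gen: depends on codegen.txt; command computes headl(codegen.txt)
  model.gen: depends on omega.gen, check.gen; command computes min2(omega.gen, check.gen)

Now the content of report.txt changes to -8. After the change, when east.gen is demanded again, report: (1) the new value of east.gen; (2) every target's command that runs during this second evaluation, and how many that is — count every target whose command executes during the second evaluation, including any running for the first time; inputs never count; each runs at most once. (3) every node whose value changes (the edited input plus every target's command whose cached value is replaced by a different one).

east.gen now evaluates to 3.
Run set: check.gen, east.gen, merge.gen (3 run).
Changed values: merge.gen, report.txt.
The important point: at model.gen every value read last time is unchanged, so the dirty flag clears without a run.

Initial pass — values computed on the first demand:
  omega.gen = lenl([6, 1, -4]) = 3
  check.gen = max2(3, -5) = 3
  model.gen = min2(3, 3) = 3
  merge.gen = min2(3, -5) = -5
  east.gen = max2(-5, 3) = 3

Second demand — change propagation:
  check.gen: re-runs because report.txt -5->-8; new result 3 (unchanged).
  model.gen: re-examined; everything it read last time is the same (omega.gen unchanged, check.gen unchanged) — cache 3 kept, no run.
  merge.gen: re-runs because report.txt -5->-8; new result -8.
  east.gen: re-runs because merge.gen -5->-8; new result 3 (unchanged).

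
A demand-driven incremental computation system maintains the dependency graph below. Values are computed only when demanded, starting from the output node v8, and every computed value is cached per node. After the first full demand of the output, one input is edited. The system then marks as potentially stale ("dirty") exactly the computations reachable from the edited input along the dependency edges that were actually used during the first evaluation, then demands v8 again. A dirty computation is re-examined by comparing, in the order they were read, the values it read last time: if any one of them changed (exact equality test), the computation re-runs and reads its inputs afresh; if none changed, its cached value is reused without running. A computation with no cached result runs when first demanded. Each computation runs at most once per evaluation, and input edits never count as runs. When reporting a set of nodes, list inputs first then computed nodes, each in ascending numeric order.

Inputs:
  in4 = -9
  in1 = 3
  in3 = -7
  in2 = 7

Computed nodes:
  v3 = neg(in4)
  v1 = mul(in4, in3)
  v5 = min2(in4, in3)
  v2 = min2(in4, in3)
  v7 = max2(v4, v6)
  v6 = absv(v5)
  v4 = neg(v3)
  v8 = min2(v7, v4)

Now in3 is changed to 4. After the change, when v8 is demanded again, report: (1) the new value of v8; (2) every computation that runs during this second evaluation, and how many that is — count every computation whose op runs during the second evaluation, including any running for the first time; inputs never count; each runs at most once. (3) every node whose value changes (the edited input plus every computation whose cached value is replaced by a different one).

First evaluation (everything demanded from the output):
  v3 = neg(-9) = 9
  v4 = neg(9) = -9
  v5 = min2(-9, -7) = -9
  v6 = absv(-9) = 9
  v7 = max2(-9, 9) = 9
  v8 = min2(9, -9) = -9

Propagation after the edit:
  v5: runs — in3 -7->4; result -9 (same value as before).
  v6: checked — values it read are unchanged (v5 unchanged); reused cached 9 without running.
  v7: checked — values it read are unchanged (v4 unchanged, v6 unchanged); reused cached 9 without running.
  v8: checked — values it read are unchanged (v7 unchanged, v4 unchanged); reused cached -9 without running.

Key observation: the change is absorbed at v5 — it re-runs but produces the same value, and the output's value is unchanged.

New value of v8: -9.
Computations that run: v5 — 1 in total.
Values that change: in3.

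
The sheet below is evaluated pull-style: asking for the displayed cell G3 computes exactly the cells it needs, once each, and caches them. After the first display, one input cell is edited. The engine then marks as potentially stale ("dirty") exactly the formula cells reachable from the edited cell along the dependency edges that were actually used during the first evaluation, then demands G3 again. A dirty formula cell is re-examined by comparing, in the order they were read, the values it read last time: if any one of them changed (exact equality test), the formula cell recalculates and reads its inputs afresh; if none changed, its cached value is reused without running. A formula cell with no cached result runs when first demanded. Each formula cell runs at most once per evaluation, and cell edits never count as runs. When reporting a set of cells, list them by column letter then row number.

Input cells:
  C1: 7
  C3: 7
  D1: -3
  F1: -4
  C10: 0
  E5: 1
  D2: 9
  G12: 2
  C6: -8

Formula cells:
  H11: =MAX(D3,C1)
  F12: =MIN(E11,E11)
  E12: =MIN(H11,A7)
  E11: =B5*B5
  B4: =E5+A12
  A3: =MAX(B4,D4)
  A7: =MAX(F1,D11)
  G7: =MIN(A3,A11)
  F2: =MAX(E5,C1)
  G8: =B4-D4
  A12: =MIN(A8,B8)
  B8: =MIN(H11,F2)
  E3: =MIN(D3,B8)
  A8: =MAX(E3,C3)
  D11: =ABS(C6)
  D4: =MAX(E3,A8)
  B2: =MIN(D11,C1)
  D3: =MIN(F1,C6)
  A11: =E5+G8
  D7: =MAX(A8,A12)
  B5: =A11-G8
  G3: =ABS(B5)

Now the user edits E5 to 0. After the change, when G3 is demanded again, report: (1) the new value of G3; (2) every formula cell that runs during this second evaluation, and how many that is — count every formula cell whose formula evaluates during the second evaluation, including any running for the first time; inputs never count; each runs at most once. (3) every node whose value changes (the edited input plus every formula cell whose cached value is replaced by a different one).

Demanding G3 again yields 0.
6 formula cells run: A11, B4, B5, F2, G3, G8.
The nodes whose values change: A11, B4, B5, E5, G3, G8.
Note where the cutoff bites: B8 is checked, finds nothing changed, and keeps its cache.

First demand of the output computes:
  D3 = MIN(-4, -8) = -8
  F2 = MAX(1, 7) = 7
  H11 = MAX(-8, 7) = 7
  B8 = MIN(7, 7) = 7
  E3 = MIN(-8, 7) = -8
  A8 = MAX(-8, 7) = 7
  A12 = MIN(7, 7) = 7
  B4 = 1 + 7 = 8
  D4 = MAX(-8, 7) = 7
  G8 = 8 - 7 = 1
  A11 = 1 + 1 = 2
  B5 = 2 - 1 = 1
  G3 = ABS(1) = 1

After the edit, cleaning proceeds:
  F2: a read changed (E5 1->0) — executes, giving 7 — identical to its old value.
  B8: dirty, but its reads are unchanged (H11 unchanged, F2 unchanged); cached 7 stands.
  E3: dirty, but its reads are unchanged (D3 unchanged, B8 unchanged); cached -8 stands.
  A8: dirty, but its reads are unchanged (E3 unchanged, C3 unchanged); cached 7 stands.
  A12: dirty, but its reads are unchanged (A8 unchanged, B8 unchanged); cached 7 stands.
  B4: a read changed (E5 1->0) — executes, giving 7.
  D4: dirty, but its reads are unchanged (E3 unchanged, A8 unchanged); cached 7 stands.
  G8: a read changed (B4 8->7) — executes, giving 0.
  A11: a read changed (E5 1->0; G8 1->0) — executes, giving 0.
  B5: a read changed (A11 2->0; G8 1->0) — executes, giving 0.
  G3: a read changed (B5 1->0) — executes, giving 0.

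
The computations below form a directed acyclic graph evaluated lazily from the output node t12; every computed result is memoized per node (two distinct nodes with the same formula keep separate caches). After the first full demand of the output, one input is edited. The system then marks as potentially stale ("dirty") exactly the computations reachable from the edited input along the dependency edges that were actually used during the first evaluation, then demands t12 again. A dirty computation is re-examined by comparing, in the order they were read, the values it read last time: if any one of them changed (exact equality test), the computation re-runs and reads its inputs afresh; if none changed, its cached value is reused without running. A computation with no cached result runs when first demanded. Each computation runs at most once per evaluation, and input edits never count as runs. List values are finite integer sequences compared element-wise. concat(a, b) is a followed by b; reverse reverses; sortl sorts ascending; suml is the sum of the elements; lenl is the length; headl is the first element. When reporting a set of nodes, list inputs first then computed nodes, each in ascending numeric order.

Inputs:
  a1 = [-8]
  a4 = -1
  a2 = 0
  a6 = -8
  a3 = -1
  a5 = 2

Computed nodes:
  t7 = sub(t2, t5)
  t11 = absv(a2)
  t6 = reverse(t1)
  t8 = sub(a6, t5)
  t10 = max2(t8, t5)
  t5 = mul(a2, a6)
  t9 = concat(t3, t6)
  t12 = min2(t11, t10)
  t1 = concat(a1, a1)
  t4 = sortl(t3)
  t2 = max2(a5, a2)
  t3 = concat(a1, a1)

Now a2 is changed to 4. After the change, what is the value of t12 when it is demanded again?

Demanding t12 again yields 4.

First demand of the output computes:
  t5 = mul(0, -8) = 0
  t8 = sub(-8, 0) = -8
  t10 = max2(-8, 0) = 0
  t11 = absv(0) = 0
  t12 = min2(0, 0) = 0

After the edit, cleaning proceeds:
  t5: a read changed (a2 0->4) — executes, giving -32.
  t8: a read changed (t5 0->-32) — executes, giving 24.
  t10: a read changed (t8 -8->24; t5 0->-32) — executes, giving 24.
  t11: a read changed (a2 0->4) — executes, giving 4.
  t12: a read changed (t11 0->4; t10 0->24) — executes, giving 4.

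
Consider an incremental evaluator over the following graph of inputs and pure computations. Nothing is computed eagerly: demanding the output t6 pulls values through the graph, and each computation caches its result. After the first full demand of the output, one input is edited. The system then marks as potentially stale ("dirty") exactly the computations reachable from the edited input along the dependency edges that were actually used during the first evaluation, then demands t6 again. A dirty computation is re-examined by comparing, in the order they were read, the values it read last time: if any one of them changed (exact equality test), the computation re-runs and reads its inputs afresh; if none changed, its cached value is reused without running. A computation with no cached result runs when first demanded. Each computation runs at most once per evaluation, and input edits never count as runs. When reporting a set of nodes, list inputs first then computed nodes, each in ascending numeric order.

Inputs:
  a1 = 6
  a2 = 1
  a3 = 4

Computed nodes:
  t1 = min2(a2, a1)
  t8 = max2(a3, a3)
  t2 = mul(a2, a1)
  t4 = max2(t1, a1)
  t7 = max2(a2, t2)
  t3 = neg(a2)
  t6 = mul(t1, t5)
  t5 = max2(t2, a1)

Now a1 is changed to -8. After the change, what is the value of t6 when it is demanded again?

Initial pass — values computed on the first demand:
  t1 = min2(1, 6) = 1
  t2 = mul(1, 6) = 6
  t5 = max2(6, 6) = 6
  t6 = mul(1, 6) = 6

Second demand — change propagation:
  t1: re-runs because a1 6->-8; new result -8.
  t2: re-runs because a1 6->-8; new result -8.
  t5: re-runs because t2 6->-8; a1 6->-8; new result -8.
  t6: re-runs because t1 1->-8; t5 6->-8; new result 64.

t6 now evaluates to 64.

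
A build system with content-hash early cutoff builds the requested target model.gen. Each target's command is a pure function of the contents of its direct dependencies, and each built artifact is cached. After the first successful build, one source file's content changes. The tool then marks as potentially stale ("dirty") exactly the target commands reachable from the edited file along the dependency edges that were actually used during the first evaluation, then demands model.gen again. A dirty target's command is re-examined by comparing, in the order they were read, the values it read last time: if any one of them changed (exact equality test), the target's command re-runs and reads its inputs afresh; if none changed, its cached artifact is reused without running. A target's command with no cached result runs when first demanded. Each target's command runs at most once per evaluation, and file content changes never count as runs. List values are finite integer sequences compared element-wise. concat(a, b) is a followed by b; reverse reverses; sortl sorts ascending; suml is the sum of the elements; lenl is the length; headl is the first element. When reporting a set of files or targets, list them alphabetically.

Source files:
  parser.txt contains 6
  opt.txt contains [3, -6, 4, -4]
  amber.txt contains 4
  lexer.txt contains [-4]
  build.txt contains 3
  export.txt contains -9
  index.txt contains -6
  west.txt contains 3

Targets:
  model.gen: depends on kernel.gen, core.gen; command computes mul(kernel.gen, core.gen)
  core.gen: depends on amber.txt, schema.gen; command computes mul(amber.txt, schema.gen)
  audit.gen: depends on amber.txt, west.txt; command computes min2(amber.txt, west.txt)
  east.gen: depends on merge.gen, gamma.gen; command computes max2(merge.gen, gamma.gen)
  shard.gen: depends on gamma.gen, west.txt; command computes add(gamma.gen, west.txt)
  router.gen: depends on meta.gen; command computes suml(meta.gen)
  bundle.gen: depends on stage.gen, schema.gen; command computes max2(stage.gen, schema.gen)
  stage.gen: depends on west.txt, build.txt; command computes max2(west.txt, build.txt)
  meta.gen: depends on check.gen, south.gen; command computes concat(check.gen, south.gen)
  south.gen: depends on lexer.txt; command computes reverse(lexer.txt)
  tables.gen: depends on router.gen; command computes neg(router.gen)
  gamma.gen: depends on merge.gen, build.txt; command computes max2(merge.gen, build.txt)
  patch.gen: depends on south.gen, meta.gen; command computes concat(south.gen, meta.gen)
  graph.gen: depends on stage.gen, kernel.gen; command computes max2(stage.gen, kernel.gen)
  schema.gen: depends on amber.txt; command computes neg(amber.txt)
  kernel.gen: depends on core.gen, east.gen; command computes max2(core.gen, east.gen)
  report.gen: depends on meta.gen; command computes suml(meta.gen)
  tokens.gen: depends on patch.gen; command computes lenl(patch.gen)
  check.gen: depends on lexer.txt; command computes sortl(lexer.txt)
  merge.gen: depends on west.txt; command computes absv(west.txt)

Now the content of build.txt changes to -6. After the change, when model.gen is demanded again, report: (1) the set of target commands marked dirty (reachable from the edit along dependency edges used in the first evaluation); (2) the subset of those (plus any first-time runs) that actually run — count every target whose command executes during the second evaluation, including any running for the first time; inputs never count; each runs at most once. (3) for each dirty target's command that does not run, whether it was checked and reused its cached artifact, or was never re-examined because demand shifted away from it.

Marked dirty: east.gen, gamma.gen, kernel.gen, model.gen.
Target commands that run: gamma.gen — 1 in total.
Checked but reused from cache: east.gen, kernel.gen, model.gen.
Key observation: the change is absorbed at gamma.gen — it re-runs but produces the same value, and the output's value is unchanged.

First evaluation (everything demanded from the output):
  merge.gen = absv(3) = 3
  gamma.gen = max2(3, 3) = 3
  east.gen = max2(3, 3) = 3
  schema.gen = neg(4) = -4
  core.gen = mul(4, -4) = -16
  kernel.gen = max2(-16, 3) = 3
  model.gen = mul(3, -16) = -48

Propagation after the edit:
  gamma.gen: runs — build.txt 3->-6; result 3 (same value as before).
  east.gen: checked — values it read are unchanged (merge.gen unchanged, gamma.gen unchanged); reused cached 3 without running.
  kernel.gen: checked — values it read are unchanged (core.gen unchanged, east.gen unchanged); reused cached 3 without running.
  model.gen: checked — values it read are unchanged (kernel.gen unchanged, core.gen unchanged); reused cached -48 without running.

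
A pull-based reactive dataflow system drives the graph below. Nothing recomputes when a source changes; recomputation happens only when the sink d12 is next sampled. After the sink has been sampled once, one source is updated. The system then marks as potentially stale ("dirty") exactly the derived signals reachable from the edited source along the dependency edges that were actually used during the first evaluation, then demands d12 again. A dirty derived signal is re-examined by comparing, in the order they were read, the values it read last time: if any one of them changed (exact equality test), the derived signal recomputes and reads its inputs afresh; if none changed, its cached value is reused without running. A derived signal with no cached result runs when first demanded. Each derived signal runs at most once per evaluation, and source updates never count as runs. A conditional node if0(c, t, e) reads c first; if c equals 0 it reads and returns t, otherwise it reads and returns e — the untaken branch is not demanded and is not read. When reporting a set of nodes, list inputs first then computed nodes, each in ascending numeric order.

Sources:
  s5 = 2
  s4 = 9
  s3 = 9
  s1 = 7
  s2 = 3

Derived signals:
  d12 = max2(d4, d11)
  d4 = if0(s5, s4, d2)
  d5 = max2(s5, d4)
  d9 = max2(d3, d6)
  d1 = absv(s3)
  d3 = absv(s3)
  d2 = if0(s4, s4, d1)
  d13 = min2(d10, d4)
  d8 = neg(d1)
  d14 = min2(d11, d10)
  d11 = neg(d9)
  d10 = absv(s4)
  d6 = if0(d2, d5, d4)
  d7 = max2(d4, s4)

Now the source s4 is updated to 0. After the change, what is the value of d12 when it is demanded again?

New value of d12: 0.
Key observation: a condition flipped, so demand reaches new nodes — d5 runs for the first time.

First evaluation (everything demanded from the output):
  d1 = absv(9) = 9
  d2 = if0(s4=9 -> else branch d1) = 9
  d3 = absv(9) = 9
  d4 = if0(s5=2 -> else branch d2) = 9
  d6 = if0(d2=9 -> else branch d4) = 9
  d9 = max2(9, 9) = 9
  d11 = neg(9) = -9
  d12 = max2(9, -9) = 9

Propagation after the edit:
  d2: runs — s4 9->0; result 0.
  d4: runs — d2 9->0; result 0.
  d5: demanded for the first time — runs, produces 2.
  d6: runs — d2 9->0; d4 9->0; result 2.
  d9: runs — d6 9->2; result 9 (same value as before).
  d11: checked — values it read are unchanged (d9 unchanged); reused cached -9 without running.
  d12: runs — d4 9->0; result 0.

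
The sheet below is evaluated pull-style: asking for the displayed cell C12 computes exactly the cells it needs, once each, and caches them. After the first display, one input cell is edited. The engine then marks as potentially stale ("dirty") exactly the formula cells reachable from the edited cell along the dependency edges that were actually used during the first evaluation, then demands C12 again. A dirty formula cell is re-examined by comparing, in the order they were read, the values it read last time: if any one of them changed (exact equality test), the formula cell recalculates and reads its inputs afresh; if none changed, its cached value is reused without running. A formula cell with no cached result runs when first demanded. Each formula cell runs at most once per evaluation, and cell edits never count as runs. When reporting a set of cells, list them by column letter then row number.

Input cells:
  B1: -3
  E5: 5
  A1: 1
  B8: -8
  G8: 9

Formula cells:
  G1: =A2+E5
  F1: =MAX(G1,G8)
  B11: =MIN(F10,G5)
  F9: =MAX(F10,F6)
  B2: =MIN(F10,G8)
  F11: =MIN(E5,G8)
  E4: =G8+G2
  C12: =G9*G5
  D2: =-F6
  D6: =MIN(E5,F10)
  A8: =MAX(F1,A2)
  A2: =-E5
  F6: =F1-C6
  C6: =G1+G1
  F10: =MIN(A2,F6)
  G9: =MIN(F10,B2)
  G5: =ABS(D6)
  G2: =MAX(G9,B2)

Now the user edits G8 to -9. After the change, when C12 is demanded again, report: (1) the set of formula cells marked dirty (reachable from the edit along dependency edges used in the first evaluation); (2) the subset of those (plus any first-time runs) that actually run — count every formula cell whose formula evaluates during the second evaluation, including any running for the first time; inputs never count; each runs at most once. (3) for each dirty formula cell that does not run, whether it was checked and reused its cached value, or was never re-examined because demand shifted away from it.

First demand of the output computes:
  A2 = -(5) = -5
  G1 = -5 + 5 = 0
  C6 = 0 + 0 = 0
  F1 = MAX(0, 9) = 9
  F6 = 9 - 0 = 9
  F10 = MIN(-5, 9) = -5
  B2 = MIN(-5, 9) = -5
  D6 = MIN(5, -5) = -5
  G5 = ABS(-5) = 5
  G9 = MIN(-5, -5) = -5
  C12 = -5 * 5 = -25

After the edit, cleaning proceeds:
  F1: a read changed (G8 9->-9) — executes, giving 0.
  F6: a read changed (F1 9->0) — executes, giving 0.
  F10: a read changed (F6 9->0) — executes, giving -5 — identical to its old value.
  B2: a read changed (G8 9->-9) — executes, giving -9.
  D6: dirty, but its reads are unchanged (E5 unchanged, F10 unchanged); cached -5 stands.
  G5: dirty, but its reads are unchanged (D6 unchanged); cached 5 stands.
  G9: a read changed (B2 -5->-9) — executes, giving -9.
  C12: a read changed (G9 -5->-9) — executes, giving -45.

Note where the cutoff bites: D6 is checked, finds nothing changed, and keeps its cache.

The edit dirties: B2, C12, D6, F1, F6, F10, G5, G9.
6 formula cells run: B2, C12, F1, F6, F10, G9.
Cache hits after checking: D6, G5.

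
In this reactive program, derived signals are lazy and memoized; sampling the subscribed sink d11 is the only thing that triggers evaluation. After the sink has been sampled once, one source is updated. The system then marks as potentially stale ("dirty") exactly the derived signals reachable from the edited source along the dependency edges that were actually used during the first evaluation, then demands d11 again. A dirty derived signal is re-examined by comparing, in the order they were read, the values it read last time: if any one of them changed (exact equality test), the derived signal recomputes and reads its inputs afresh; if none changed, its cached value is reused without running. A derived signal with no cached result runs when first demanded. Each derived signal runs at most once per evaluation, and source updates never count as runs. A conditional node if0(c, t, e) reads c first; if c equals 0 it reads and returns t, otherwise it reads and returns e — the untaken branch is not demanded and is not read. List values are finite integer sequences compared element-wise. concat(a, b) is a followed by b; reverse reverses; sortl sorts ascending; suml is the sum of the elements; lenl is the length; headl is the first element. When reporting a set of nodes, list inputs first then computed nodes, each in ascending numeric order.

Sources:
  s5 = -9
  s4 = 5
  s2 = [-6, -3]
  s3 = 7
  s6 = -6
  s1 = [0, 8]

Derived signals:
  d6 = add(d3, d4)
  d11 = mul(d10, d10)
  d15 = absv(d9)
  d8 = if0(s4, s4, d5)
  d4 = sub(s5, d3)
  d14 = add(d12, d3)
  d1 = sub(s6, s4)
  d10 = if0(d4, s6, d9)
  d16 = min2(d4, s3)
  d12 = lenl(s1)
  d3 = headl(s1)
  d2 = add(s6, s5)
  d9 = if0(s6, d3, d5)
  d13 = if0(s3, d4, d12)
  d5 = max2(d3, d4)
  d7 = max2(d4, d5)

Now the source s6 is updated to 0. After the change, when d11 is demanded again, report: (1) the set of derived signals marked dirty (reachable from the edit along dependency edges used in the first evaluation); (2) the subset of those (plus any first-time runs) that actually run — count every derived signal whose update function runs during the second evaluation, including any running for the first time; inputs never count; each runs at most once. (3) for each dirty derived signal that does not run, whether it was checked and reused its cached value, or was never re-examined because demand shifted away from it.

The edit dirties: d9, d10, d11.
1 derived signals run: d9.
Cache hits after checking: d10, d11.
Note the absorption at d9: it re-runs yet its value is the same, leaving the output's value untouched.

First demand of the output computes:
  d3 = headl([0, 8]) = 0
  d4 = sub(-9, 0) = -9
  d5 = max2(0, -9) = 0
  d9 = if0(s6=-6 -> else branch d5) = 0
  d10 = if0(d4=-9 -> else branch d9) = 0
  d11 = mul(0, 0) = 0

After the edit, cleaning proceeds:
  d9: a read changed (s6 -6->0) — executes, giving 0 — identical to its old value.
  d10: dirty, but its reads are unchanged (d4 unchanged, d9 unchanged); cached 0 stands.
  d11: dirty, but its reads are unchanged (d10 unchanged, d10 unchanged); cached 0 stands.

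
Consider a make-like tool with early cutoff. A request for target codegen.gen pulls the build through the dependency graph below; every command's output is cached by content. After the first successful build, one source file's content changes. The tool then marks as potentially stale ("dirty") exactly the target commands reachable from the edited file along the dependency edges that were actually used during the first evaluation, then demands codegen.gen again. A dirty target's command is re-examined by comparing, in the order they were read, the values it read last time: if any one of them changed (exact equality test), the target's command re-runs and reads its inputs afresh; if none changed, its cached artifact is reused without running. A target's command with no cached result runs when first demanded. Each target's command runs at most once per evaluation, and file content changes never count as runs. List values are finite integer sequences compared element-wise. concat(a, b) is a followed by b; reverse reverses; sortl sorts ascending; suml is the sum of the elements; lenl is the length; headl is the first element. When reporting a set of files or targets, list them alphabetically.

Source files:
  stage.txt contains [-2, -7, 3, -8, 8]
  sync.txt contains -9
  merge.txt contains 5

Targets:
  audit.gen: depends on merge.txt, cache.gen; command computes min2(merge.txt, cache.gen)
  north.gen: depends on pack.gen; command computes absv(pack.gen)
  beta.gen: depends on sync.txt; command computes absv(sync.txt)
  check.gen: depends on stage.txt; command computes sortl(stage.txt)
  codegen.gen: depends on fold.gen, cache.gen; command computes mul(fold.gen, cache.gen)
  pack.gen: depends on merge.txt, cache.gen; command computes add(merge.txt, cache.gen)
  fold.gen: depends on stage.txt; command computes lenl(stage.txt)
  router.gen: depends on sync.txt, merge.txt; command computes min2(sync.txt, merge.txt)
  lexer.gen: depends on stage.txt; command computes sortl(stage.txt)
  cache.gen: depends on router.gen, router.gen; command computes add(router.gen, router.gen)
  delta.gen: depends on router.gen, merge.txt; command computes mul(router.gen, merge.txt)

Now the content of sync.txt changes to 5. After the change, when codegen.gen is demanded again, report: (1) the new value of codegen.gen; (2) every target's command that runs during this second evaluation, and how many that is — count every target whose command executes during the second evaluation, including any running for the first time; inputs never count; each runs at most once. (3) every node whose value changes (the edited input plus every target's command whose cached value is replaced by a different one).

Demanding codegen.gen again yields 50.
3 target commands run: cache.gen, codegen.gen, router.gen.
The nodes whose values change: cache.gen, codegen.gen, router.gen, sync.txt.

First demand of the output computes:
  fold.gen = lenl([-2, -7, 3, -8, 8]) = 5
  router.gen = min2(-9, 5) = -9
  cache.gen = add(-9, -9) = -18
  codegen.gen = mul(5, -18) = -90

After the edit, cleaning proceeds:
  router.gen: a read changed (sync.txt -9->5) — executes, giving 5.
  cache.gen: a read changed (router.gen -9->5; router.gen -9->5) — executes, giving 10.
  codegen.gen: a read changed (cache.gen -18->10) — executes, giving 50.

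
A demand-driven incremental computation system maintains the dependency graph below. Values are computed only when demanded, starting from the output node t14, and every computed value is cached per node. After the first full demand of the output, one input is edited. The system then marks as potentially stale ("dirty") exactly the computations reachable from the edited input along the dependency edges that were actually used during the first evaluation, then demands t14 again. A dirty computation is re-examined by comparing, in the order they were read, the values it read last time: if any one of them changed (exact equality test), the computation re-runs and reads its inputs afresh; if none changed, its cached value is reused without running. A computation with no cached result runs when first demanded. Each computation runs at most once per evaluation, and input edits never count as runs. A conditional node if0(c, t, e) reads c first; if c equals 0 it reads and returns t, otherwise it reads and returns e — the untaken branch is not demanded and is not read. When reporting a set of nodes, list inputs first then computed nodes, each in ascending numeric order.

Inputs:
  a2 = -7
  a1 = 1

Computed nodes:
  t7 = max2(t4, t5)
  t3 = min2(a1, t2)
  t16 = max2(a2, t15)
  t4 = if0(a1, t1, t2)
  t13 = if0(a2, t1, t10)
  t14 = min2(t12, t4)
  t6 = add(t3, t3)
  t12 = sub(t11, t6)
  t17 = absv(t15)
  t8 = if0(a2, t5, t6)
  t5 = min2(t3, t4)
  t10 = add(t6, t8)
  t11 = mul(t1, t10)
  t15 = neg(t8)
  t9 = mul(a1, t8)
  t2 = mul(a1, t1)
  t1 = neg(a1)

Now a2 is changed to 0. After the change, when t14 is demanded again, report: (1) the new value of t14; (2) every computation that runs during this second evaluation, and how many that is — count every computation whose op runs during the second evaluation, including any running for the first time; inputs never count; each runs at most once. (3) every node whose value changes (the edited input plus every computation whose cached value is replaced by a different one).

First evaluation (everything demanded from the output):
  t1 = neg(1) = -1
  t2 = mul(1, -1) = -1
  t3 = min2(1, -1) = -1
  t4 = if0(a1=1 -> else branch t2) = -1
  t6 = add(-1, -1) = -2
  t8 = if0(a2=-7 -> else branch t6) = -2
  t10 = add(-2, -2) = -4
  t11 = mul(-1, -4) = 4
  t12 = sub(4, -2) = 6
  t14 = min2(6, -1) = -1

Propagation after the edit:
  t5: demanded for the first time — runs, produces -1.
  t8: runs — a2 -7->0; result -1.
  t10: runs — t8 -2->-1; result -3.
  t11: runs — t10 -4->-3; result 3.
  t12: runs — t11 4->3; result 5.
  t14: runs — t12 6->5; result -1 (same value as before).

Key observation: a condition flipped, so demand reaches new nodes — t5 runs for the first time.

New value of t14: -1.
Computations that run: t5, t8, t10, t11, t12, t14 — 6 in total.
Values that change: a2, t8, t10, t11, t12.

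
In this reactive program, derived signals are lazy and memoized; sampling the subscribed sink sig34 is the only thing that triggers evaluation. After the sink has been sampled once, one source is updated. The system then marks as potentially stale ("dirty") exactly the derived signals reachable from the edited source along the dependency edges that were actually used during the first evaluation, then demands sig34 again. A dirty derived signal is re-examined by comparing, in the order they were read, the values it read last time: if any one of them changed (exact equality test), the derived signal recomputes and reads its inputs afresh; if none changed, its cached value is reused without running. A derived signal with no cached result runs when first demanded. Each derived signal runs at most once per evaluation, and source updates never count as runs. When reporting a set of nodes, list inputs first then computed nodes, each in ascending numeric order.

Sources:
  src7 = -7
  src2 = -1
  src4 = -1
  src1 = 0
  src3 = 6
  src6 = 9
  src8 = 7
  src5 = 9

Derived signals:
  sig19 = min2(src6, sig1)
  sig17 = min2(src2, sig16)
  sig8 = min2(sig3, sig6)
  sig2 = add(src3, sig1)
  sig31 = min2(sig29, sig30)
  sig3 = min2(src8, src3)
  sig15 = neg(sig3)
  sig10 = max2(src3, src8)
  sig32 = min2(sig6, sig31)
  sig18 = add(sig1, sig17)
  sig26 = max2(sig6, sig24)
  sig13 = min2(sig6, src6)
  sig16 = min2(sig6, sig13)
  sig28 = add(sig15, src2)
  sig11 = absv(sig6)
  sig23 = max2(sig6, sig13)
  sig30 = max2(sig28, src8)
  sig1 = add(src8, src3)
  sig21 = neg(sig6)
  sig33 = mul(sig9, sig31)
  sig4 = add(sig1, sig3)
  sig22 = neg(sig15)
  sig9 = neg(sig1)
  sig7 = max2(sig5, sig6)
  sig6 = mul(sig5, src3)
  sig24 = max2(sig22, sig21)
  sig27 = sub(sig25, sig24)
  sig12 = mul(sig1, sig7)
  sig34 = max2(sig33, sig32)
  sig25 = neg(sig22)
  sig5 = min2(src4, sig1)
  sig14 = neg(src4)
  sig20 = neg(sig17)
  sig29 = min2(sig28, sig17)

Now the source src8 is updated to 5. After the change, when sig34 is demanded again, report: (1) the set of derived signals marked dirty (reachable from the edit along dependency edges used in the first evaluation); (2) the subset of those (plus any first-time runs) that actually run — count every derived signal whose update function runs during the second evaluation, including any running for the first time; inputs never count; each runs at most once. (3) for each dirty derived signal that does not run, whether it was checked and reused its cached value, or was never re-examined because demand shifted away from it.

The edit dirties: sig1, sig3, sig5, sig6, sig9, sig13, sig15, sig16, sig17, sig28, sig29, sig30, sig31, sig32, sig33, sig34.
12 derived signals run: sig1, sig3, sig5, sig9, sig15, sig28, sig29, sig30, sig31, sig32, sig33, sig34.
Cache hits after checking: sig6, sig13, sig16, sig17.
Note where the cutoff bites: sig6 is checked, finds nothing changed, and keeps its cache.

First demand of the output computes:
  sig1 = add(7, 6) = 13
  sig3 = min2(7, 6) = 6
  sig5 = min2(-1, 13) = -1
  sig6 = mul(-1, 6) = -6
  sig9 = neg(13) = -13
  sig13 = min2(-6, 9) = -6
  sig15 = neg(6) = -6
  sig16 = min2(-6, -6) = -6
  sig17 = min2(-1, -6) = -6
  sig28 = add(-6, -1) = -7
  sig29 = min2(-7, -6) = -7
  sig30 = max2(-7, 7) = 7
  sig31 = min2(-7, 7) = -7
  sig32 = min2(-6, -7) = -7
  sig33 = mul(-13, -7) = 91
  sig34 = max2(91, -7) = 91

After the edit, cleaning proceeds:
  sig1: a read changed (src8 7->5) — executes, giving 11.
  sig3: a read changed (src8 7->5) — executes, giving 5.
  sig5: a read changed (sig1 13->11) — executes, giving -1 — identical to its old value.
  sig6: dirty, but its reads are unchanged (sig5 unchanged, src3 unchanged); cached -6 stands.
  sig9: a read changed (sig1 13->11) — executes, giving -11.
  sig13: dirty, but its reads are unchanged (sig6 unchanged, src6 unchanged); cached -6 stands.
  sig15: a read changed (sig3 6->5) — executes, giving -5.
  sig16: dirty, but its reads are unchanged (sig6 unchanged, sig13 unchanged); cached -6 stands.
  sig17: dirty, but its reads are unchanged (src2 unchanged, sig16 unchanged); cached -6 stands.
  sig28: a read changed (sig15 -6->-5) — executes, giving -6.
  sig29: a read changed (sig28 -7->-6) — executes, giving -6.
  sig30: a read changed (sig28 -7->-6; src8 7->5) — executes, giving 5.
  sig31: a read changed (sig29 -7->-6; sig30 7->5) — executes, giving -6.
  sig32: a read changed (sig31 -7->-6) — executes, giving -6.
  sig33: a read changed (sig9 -13->-11; sig31 -7->-6) — executes, giving 66.
  sig34: a read changed (sig33 91->66; sig32 -7->-6) — executes, giving 66.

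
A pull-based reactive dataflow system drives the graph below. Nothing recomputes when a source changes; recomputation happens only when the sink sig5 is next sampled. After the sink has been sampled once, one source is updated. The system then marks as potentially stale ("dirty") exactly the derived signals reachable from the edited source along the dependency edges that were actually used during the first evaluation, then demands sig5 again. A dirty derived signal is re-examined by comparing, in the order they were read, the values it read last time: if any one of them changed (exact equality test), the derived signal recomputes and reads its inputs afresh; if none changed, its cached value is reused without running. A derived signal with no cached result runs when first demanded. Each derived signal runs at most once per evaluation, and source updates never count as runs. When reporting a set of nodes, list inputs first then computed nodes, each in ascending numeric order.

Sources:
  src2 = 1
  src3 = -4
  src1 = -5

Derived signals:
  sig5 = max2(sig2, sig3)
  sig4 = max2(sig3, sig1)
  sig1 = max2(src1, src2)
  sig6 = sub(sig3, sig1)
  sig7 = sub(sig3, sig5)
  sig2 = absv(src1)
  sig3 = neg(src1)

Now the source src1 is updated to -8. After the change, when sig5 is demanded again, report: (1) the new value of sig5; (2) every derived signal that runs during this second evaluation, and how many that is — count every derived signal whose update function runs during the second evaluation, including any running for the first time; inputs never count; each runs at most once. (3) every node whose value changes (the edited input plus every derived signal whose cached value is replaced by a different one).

New value of sig5: 8.
Derived signals that run: sig2, sig3, sig5 — 3 in total.
Values that change: src1, sig2, sig3, sig5.

First evaluation (everything demanded from the output):
  sig2 = absv(-5) = 5
  sig3 = neg(-5) = 5
  sig5 = max2(5, 5) = 5

Propagation after the edit:
  sig2: runs — src1 -5->-8; result 8.
  sig3: runs — src1 -5->-8; result 8.
  sig5: runs — sig2 5->8; sig3 5->8; result 8.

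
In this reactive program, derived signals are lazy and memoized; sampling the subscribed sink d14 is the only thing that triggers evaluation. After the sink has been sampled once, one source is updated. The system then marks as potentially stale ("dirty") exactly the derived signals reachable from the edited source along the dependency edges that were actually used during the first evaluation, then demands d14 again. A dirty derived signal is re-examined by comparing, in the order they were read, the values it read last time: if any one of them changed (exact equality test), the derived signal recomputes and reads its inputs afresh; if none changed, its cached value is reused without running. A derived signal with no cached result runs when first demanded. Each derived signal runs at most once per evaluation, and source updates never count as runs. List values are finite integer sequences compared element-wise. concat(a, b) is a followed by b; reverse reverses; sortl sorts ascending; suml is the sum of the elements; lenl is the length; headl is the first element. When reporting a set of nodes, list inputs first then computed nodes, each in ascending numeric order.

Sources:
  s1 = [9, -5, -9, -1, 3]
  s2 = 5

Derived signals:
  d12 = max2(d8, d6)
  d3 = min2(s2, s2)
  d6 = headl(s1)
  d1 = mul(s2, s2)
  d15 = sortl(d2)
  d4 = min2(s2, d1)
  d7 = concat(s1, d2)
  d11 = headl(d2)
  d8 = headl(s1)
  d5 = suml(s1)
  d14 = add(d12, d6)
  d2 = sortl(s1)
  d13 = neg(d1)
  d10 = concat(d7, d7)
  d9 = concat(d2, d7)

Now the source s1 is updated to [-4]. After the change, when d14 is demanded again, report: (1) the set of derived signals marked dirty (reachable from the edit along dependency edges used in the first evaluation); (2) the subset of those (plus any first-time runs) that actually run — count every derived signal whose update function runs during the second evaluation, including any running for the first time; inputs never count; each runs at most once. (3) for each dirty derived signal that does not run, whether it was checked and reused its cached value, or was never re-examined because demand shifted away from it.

First demand of the output computes:
  d6 = headl([9, -5, -9, -1, 3]) = 9
  d8 = headl([9, -5, -9, -1, 3]) = 9
  d12 = max2(9, 9) = 9
  d14 = add(9, 9) = 18

After the edit, cleaning proceeds:
  d6: a read changed (s1 [9, -5, -9, -1, 3]->[-4]) — executes, giving -4.
  d8: a read changed (s1 [9, -5, -9, -1, 3]->[-4]) — executes, giving -4.
  d12: a read changed (d8 9->-4; d6 9->-4) — executes, giving -4.
  d14: a read changed (d12 9->-4; d6 9->-4) — executes, giving -8.

The edit dirties: d6, d8, d12, d14.
4 derived signals run: d6, d8, d12, d14.
No dirty derived signal escaped a run.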